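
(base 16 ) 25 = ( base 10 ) 37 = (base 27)1a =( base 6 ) 101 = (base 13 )2b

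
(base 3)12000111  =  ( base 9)5014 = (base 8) 7112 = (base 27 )50d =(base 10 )3658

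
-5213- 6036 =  - 11249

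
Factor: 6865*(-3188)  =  -2^2*5^1*797^1 * 1373^1 = -  21885620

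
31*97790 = 3031490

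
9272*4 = 37088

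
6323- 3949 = 2374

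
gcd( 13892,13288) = 604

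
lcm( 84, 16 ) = 336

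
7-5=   2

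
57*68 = 3876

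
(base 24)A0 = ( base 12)180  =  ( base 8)360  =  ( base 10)240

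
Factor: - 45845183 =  - 37^1*59^1*21001^1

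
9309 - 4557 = 4752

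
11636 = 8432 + 3204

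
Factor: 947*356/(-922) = -168566/461 = - 2^1* 89^1 * 461^(-1)*947^1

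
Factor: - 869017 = -869017^1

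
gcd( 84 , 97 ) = 1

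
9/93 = 3/31 = 0.10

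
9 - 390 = - 381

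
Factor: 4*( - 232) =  - 928 = - 2^5*29^1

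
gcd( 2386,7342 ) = 2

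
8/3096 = 1/387 = 0.00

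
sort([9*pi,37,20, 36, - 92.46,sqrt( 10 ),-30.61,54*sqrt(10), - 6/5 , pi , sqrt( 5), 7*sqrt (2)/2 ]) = [ - 92.46, - 30.61, - 6/5,sqrt(5),pi,sqrt( 10), 7*sqrt(2)/2,20,9*pi,36, 37, 54*sqrt( 10 ) ] 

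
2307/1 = 2307 = 2307.00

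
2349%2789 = 2349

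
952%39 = 16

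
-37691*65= - 2449915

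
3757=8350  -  4593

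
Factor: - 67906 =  - 2^1 * 19^1*1787^1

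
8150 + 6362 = 14512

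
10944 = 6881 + 4063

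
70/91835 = 14/18367 = 0.00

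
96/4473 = 32/1491 = 0.02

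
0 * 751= 0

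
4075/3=4075/3 = 1358.33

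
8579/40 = 8579/40=214.47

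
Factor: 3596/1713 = 2^2*3^(-1)*29^1*  31^1*571^( - 1 ) 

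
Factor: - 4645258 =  -2^1 *2322629^1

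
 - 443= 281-724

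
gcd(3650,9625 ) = 25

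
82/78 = 41/39 = 1.05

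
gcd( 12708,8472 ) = 4236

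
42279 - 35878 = 6401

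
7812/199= 39 + 51/199=39.26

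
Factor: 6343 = 6343^1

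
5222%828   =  254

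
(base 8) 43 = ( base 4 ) 203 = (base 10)35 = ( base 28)17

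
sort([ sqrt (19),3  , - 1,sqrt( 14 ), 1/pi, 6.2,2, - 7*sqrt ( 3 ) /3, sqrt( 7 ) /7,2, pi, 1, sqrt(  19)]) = [ - 7*sqrt(3)/3, - 1 , 1/pi, sqrt(7)/7 , 1, 2,2, 3,pi, sqrt( 14 )  ,  sqrt(19), sqrt( 19) , 6.2]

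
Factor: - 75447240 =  - 2^3 * 3^1*5^1*11^1*61^1*937^1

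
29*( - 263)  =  - 7627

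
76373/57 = 1339 + 50/57 = 1339.88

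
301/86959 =301/86959 = 0.00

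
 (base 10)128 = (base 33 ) 3T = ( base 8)200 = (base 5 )1003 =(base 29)4C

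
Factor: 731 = 17^1*43^1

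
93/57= 31/19=1.63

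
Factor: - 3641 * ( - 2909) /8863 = 11^1*331^1*2909^1 * 8863^( - 1 )= 10591669/8863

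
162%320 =162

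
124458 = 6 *20743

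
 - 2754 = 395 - 3149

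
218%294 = 218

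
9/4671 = 1/519 = 0.00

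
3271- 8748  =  -5477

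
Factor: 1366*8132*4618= 2^4*19^1*107^1*683^1*2309^1 = 51298184816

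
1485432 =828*1794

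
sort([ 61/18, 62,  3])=[3, 61/18, 62 ]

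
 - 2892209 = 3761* ( - 769)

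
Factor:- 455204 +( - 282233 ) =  - 737437 = -349^1*2113^1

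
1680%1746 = 1680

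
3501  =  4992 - 1491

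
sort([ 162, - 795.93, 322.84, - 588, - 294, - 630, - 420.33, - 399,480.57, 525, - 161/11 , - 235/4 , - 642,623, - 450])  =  [ - 795.93, - 642, - 630, - 588 ,  -  450,-420.33, - 399, - 294, - 235/4, - 161/11,162 , 322.84, 480.57, 525,623 ]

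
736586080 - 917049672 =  - 180463592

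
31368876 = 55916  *561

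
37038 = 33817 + 3221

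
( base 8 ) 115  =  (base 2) 1001101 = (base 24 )35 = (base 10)77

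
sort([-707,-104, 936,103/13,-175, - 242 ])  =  [ - 707 ,-242, - 175,-104,  103/13,936 ]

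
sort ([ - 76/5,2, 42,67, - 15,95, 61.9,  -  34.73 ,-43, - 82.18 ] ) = [-82.18, - 43,  -  34.73, - 76/5, - 15 , 2, 42, 61.9, 67, 95]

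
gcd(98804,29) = 1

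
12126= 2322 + 9804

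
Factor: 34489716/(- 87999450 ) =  - 2^1*5^ ( -2) * 7^( - 1 )*11^( - 1 )*19^( - 1)*401^(- 1)*829^1*3467^1 =- 5748286/14666575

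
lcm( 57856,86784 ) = 173568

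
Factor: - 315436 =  - 2^2*11^1*67^1*107^1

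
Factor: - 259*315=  - 81585 = - 3^2*5^1*7^2*37^1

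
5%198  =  5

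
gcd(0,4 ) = 4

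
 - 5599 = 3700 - 9299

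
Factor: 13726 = 2^1*6863^1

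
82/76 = 41/38=1.08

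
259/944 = 259/944= 0.27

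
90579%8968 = 899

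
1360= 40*34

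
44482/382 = 116  +  85/191  =  116.45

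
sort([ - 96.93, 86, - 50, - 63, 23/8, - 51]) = [ - 96.93, - 63 , - 51, - 50, 23/8,86]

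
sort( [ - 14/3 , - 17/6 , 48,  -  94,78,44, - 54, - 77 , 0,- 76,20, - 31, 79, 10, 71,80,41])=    [-94, - 77, - 76, -54,  -  31, - 14/3,-17/6,0, 10 , 20, 41,44,  48, 71, 78,79, 80]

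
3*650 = 1950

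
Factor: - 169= - 13^2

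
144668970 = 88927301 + 55741669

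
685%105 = 55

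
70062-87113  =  -17051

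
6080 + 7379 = 13459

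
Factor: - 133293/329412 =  - 2^( - 2)*97^( - 1)*157^1 = - 157/388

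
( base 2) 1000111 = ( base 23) 32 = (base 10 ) 71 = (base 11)65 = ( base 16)47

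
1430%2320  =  1430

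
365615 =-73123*( - 5)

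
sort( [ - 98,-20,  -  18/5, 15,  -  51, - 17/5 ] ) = [ - 98, - 51, - 20, - 18/5, - 17/5,15] 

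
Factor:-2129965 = - 5^1*313^1*1361^1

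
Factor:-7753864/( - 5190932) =2^1*79^(-1 )*16427^( - 1)*969233^1 = 1938466/1297733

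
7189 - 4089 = 3100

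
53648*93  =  4989264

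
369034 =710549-341515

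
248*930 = 230640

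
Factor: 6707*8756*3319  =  2^2*11^1*19^1*199^1*353^1*3319^1 = 194913226948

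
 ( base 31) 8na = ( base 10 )8411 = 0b10000011011011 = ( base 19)145D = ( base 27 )bee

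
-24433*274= - 6694642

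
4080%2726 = 1354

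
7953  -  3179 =4774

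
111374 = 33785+77589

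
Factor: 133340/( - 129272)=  - 2^(-1)*5^1*11^( - 1) * 13^( -1) * 59^1=- 295/286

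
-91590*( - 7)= 641130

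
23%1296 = 23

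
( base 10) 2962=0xB92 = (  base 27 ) 41j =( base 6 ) 21414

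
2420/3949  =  220/359 = 0.61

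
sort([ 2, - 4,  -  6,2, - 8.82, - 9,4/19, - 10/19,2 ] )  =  [-9, - 8.82 , - 6,- 4, - 10/19,  4/19,2 , 2,2] 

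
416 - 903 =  - 487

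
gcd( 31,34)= 1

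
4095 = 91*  45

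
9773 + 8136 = 17909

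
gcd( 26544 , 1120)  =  112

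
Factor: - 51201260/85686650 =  - 5120126/8568665 = - 2^1*5^( - 1)*7^( - 1) * 11^1*137^( - 1)* 211^1*1103^1 * 1787^( - 1) 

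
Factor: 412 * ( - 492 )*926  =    -  187703904 = - 2^5 *3^1 * 41^1*103^1 * 463^1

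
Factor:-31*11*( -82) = 27962=2^1 * 11^1*31^1*41^1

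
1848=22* 84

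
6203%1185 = 278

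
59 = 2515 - 2456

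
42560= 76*560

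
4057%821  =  773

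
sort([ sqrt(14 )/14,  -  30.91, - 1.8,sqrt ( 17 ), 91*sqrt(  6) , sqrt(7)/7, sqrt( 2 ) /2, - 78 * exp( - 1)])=[ - 30.91,-78*exp( - 1 ), - 1.8,  sqrt(14 ) /14, sqrt( 7) /7,sqrt(2 )/2, sqrt( 17 ),  91 *sqrt(6)] 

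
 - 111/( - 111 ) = 1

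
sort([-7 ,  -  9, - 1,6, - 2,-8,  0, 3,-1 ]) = [  -  9, - 8 ,-7, - 2 , - 1,- 1, 0,3, 6]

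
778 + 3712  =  4490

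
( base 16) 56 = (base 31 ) 2o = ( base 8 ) 126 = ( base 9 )105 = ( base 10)86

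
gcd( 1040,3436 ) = 4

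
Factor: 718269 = 3^1 * 239423^1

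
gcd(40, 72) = 8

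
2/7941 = 2/7941 = 0.00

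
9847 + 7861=17708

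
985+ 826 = 1811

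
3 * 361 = 1083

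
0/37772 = 0 = 0.00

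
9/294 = 3/98 = 0.03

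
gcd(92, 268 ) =4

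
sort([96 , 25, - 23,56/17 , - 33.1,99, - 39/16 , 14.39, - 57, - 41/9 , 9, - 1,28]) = [-57 , - 33.1,  -  23,-41/9,  -  39/16, - 1,56/17, 9,14.39,25,  28 , 96,  99]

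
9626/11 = 875+1/11= 875.09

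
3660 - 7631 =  - 3971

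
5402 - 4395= 1007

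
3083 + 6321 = 9404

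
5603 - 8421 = -2818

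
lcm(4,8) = 8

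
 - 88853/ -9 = 9872 + 5/9 = 9872.56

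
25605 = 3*8535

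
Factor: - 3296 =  - 2^5*103^1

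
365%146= 73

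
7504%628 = 596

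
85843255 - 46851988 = 38991267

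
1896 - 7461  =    -  5565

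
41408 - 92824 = - 51416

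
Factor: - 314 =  - 2^1 * 157^1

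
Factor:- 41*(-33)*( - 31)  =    -  3^1* 11^1*31^1*41^1 = -41943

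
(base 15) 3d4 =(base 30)T4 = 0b1101101010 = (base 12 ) 60a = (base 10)874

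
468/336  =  39/28 =1.39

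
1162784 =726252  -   - 436532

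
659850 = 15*43990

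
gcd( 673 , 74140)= 1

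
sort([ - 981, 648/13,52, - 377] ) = [-981, -377, 648/13,52]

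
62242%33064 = 29178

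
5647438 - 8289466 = -2642028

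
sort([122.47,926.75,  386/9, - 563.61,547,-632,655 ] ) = [ - 632, - 563.61 , 386/9,  122.47, 547,655,  926.75 ]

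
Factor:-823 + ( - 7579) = - 8402  =  - 2^1*4201^1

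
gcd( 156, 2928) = 12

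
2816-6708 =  -3892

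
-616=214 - 830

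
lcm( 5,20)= 20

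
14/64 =7/32 = 0.22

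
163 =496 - 333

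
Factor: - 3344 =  - 2^4* 11^1*19^1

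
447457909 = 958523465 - 511065556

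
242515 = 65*3731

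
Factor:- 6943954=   -2^1*53^1*109^1*601^1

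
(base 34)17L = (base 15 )645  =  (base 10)1415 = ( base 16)587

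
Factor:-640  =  -2^7*5^1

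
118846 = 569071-450225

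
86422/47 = 86422/47 =1838.77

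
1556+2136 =3692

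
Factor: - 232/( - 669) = 2^3*3^ ( - 1) * 29^1 * 223^( - 1)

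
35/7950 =7/1590 =0.00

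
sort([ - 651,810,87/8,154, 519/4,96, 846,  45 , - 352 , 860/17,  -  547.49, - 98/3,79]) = [-651,  -  547.49, - 352,-98/3,87/8,45  ,  860/17, 79, 96, 519/4,154, 810,846] 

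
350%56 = 14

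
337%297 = 40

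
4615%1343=586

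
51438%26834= 24604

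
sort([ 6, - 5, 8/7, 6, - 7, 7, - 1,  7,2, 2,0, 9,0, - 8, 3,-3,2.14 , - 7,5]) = [ - 8 , - 7, - 7 , - 5, - 3, - 1, 0, 0, 8/7 , 2,2 , 2.14, 3, 5, 6, 6, 7, 7, 9] 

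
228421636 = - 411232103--639653739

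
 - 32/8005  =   - 1+7973/8005  =  -0.00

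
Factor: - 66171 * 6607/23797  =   - 3^1 * 7^1 * 23^1*53^( -1)*137^1 * 449^( - 1)*6607^1= - 437191797/23797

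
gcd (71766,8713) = 1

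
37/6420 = 37/6420 = 0.01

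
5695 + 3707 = 9402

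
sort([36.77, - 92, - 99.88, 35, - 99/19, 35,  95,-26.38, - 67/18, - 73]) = [-99.88, - 92, - 73, - 26.38, - 99/19, - 67/18, 35,  35 , 36.77, 95] 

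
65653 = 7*9379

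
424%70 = 4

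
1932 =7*276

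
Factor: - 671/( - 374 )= 61/34  =  2^ ( - 1 )*17^( - 1 )*61^1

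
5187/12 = 1729/4 = 432.25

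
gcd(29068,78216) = 4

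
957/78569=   957/78569 = 0.01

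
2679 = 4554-1875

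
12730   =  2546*5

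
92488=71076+21412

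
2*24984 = 49968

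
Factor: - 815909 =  - 769^1*1061^1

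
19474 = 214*91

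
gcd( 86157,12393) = 27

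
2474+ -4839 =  - 2365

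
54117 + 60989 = 115106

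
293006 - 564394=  - 271388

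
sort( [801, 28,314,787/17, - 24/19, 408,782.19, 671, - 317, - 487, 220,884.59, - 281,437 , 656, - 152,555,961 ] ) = [ - 487, - 317, - 281, - 152, - 24/19,28,787/17, 220,314,408, 437, 555, 656,671, 782.19,801,884.59,961 ] 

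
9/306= 1/34 = 0.03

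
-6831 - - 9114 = 2283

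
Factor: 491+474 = 5^1*193^1 = 965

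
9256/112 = 82 + 9/14 = 82.64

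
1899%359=104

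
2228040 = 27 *82520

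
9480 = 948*10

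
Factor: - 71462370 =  -2^1*3^1*5^1 *7^1*340297^1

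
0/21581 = 0 = 0.00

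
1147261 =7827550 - 6680289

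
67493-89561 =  - 22068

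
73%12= 1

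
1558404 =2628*593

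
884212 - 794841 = 89371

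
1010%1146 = 1010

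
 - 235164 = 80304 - 315468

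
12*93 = 1116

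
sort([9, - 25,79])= [ - 25,9, 79] 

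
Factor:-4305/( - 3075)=5^ ( - 1)*7^1  =  7/5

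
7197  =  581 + 6616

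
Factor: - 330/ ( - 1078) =3^1 * 5^1*7^( - 2 )  =  15/49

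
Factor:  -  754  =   - 2^1*13^1*29^1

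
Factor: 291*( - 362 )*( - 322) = 2^2*3^1*7^1*23^1*97^1 *181^1 = 33920124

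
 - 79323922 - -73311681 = - 6012241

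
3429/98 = 34 + 97/98  =  34.99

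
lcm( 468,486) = 12636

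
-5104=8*( - 638 ) 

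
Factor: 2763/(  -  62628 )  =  - 3/68 = - 2^( - 2)*3^1 *17^ (  -  1) 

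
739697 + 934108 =1673805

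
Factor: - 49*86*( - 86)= 362404 = 2^2*7^2*43^2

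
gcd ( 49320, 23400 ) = 360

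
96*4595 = 441120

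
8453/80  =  105 + 53/80 = 105.66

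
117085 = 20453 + 96632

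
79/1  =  79 = 79.00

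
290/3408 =145/1704= 0.09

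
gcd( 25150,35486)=2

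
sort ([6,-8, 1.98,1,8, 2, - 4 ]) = [ - 8, - 4,1,1.98, 2,6,8]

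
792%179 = 76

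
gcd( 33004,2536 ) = 4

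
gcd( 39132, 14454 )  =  18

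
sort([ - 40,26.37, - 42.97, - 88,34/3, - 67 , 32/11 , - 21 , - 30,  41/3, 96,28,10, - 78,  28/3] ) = [ - 88,-78, - 67, - 42.97, - 40, - 30, - 21, 32/11, 28/3 , 10,34/3, 41/3,26.37,  28,  96] 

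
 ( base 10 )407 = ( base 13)254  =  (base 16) 197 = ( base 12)29b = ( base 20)107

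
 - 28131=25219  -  53350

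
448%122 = 82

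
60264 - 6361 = 53903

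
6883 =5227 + 1656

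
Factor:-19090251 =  - 3^2*181^1*11719^1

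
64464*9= 580176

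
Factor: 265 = 5^1*53^1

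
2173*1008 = 2190384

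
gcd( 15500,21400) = 100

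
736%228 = 52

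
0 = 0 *97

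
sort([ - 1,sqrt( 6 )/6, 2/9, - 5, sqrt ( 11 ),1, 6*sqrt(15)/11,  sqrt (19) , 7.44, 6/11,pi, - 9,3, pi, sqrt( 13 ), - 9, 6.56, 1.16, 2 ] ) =[ -9, - 9, - 5, - 1, 2/9, sqrt(6 )/6, 6/11,1,1.16, 2, 6 * sqrt(15 ) /11,3, pi , pi, sqrt( 11), sqrt(13),sqrt(19), 6.56, 7.44]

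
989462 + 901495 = 1890957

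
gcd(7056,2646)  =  882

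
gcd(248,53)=1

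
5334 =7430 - 2096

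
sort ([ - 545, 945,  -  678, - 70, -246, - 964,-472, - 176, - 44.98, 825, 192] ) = [ - 964, - 678, - 545, - 472,  -  246, - 176, - 70, - 44.98,  192, 825,  945] 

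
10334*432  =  4464288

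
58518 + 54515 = 113033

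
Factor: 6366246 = 2^1*  3^1*827^1*1283^1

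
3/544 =3/544= 0.01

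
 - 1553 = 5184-6737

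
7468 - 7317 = 151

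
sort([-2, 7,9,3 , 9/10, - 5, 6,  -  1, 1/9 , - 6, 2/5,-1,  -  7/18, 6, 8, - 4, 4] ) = [ - 6, - 5, - 4, - 2, - 1, - 1,-7/18,1/9, 2/5, 9/10, 3  ,  4,6, 6, 7, 8,9 ]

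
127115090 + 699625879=826740969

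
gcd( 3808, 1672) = 8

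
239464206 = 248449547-8985341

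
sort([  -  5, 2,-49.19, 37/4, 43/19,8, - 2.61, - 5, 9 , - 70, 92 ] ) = [ - 70, - 49.19, - 5, - 5 , - 2.61, 2,43/19, 8, 9 , 37/4, 92]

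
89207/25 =3568+ 7/25 = 3568.28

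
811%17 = 12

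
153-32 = 121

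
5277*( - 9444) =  - 49835988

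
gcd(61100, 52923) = 13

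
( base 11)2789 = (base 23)6ii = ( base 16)E16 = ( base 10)3606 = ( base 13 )1845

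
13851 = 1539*9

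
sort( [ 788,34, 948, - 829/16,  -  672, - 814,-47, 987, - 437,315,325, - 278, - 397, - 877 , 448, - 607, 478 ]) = [ - 877, - 814,- 672 , - 607 , - 437, - 397, - 278, - 829/16,- 47,34, 315 , 325,448, 478, 788, 948 , 987]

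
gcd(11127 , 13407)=3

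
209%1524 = 209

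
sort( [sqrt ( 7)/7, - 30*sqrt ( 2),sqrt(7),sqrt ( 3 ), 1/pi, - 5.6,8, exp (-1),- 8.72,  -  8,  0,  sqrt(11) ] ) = [ - 30*sqrt ( 2) , - 8.72, - 8, - 5.6 , 0,  1/pi,exp ( - 1), sqrt(7)/7,sqrt( 3),  sqrt( 7 ),sqrt( 11 ),8 ]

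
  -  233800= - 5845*40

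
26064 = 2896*9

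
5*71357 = 356785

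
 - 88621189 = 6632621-95253810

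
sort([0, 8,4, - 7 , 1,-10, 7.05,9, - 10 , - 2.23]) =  [ - 10, - 10, - 7, - 2.23,0, 1,4,7.05,8, 9] 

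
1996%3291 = 1996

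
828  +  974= 1802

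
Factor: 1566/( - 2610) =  - 3/5 = - 3^1*5^( - 1)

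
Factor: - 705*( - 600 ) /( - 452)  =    -  105750/113 = - 2^1*3^2*5^3*47^1*113^(- 1) 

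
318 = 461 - 143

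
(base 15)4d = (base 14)53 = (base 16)49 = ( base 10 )73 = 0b1001001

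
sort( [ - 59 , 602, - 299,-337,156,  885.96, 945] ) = [ - 337, - 299, - 59,156, 602, 885.96,945]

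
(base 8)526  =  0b101010110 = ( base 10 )342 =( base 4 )11112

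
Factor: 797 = 797^1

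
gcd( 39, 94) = 1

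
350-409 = -59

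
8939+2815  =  11754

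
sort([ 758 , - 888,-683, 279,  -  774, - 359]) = [- 888, - 774, - 683, - 359, 279,758]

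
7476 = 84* 89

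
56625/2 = 56625/2 = 28312.50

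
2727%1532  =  1195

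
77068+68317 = 145385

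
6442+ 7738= 14180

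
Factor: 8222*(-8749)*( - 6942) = 499367757876 = 2^2*3^1*13^2*89^1*673^1 * 4111^1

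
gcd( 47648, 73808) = 16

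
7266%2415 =21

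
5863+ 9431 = 15294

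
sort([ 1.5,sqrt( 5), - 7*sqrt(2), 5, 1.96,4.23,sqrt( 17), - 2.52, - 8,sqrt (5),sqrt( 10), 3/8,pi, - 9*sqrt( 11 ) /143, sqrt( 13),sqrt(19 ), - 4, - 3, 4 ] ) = [ - 7* sqrt (2), - 8, - 4, - 3,-2.52, - 9*sqrt( 11 ) /143,3/8,1.5,1.96, sqrt( 5 ),sqrt( 5 ), pi,sqrt( 10), sqrt( 13),4,sqrt( 17 ),4.23,sqrt( 19) , 5]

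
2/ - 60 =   -  1 + 29/30 = - 0.03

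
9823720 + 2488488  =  12312208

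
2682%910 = 862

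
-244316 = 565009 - 809325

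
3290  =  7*470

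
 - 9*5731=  - 51579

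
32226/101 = 32226/101 = 319.07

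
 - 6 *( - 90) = 540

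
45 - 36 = 9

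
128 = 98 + 30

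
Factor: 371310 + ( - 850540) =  - 2^1 * 5^1*17^1*2819^1 = - 479230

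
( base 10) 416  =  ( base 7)1133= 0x1a0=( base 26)G0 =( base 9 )512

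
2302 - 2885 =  - 583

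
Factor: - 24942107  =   - 37^1*43^1*61^1* 257^1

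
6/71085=2/23695 = 0.00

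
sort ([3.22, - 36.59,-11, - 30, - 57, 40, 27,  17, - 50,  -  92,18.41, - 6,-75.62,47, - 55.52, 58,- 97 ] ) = [  -  97, - 92,-75.62, - 57, - 55.52,  -  50, - 36.59 , - 30, - 11,-6  ,  3.22  ,  17,18.41, 27, 40,47,  58]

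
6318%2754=810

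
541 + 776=1317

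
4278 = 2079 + 2199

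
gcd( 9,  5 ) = 1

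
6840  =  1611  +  5229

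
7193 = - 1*( - 7193)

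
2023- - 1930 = 3953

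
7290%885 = 210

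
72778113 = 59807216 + 12970897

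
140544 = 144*976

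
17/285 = 17/285 = 0.06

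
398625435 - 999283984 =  - 600658549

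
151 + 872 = 1023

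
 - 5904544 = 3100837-9005381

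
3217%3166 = 51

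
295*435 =128325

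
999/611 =1 + 388/611  =  1.64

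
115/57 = 2 + 1/57 = 2.02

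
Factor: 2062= 2^1*1031^1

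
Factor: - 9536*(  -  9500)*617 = 55895264000 = 2^8*5^3*19^1 * 149^1*617^1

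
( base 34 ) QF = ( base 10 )899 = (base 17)31F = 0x383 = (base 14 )483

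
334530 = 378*885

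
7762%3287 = 1188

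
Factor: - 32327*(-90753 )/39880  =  2933772231/39880 =2^( - 3)*3^1*5^( - 1 )*13^2*179^1*997^ ( - 1) * 32327^1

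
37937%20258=17679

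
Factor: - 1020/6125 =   -  204/1225 = -2^2*3^1*5^ (-2)*7^( - 2) * 17^1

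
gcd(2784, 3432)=24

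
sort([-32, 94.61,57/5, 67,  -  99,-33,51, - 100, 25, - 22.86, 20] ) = [ - 100,  -  99, - 33, - 32, - 22.86, 57/5, 20,25,51,67,  94.61 ] 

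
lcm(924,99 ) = 2772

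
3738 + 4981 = 8719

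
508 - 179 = 329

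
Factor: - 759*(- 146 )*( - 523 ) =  - 2^1*3^1*11^1 * 23^1*73^1*523^1 = -57955722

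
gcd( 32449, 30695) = 877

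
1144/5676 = 26/129 = 0.20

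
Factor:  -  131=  - 131^1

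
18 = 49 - 31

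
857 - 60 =797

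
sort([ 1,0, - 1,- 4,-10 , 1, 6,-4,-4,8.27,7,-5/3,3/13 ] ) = [ - 10, - 4, - 4, - 4,-5/3,-1,0,3/13,1,1,6 , 7,8.27 ]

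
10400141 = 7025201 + 3374940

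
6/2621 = 6/2621 = 0.00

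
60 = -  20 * ( - 3)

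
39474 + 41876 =81350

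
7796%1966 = 1898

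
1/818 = 1/818 = 0.00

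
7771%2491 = 298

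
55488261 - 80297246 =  - 24808985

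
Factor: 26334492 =2^2*3^1*79^1*27779^1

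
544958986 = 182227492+362731494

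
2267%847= 573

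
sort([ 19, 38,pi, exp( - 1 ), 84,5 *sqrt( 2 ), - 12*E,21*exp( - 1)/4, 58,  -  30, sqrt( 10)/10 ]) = [ - 12* E, - 30, sqrt(10)/10,exp( - 1),21*exp( - 1 ) /4, pi,5*sqrt(2),19,38 , 58, 84]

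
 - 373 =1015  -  1388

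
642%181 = 99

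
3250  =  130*25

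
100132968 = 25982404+74150564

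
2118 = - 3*(-706) 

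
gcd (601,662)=1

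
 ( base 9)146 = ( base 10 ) 123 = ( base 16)7B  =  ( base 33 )3O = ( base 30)43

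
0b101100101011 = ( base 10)2859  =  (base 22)5JL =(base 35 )2bo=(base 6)21123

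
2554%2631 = 2554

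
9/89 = 9/89 =0.10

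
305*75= 22875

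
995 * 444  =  441780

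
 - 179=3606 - 3785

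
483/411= 161/137 = 1.18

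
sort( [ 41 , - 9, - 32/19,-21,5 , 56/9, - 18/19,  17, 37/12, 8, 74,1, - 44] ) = [-44, - 21, - 9, - 32/19, - 18/19,1, 37/12,5,56/9, 8, 17, 41, 74]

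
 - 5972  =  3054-9026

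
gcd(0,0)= 0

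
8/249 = 8/249 = 0.03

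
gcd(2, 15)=1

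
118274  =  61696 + 56578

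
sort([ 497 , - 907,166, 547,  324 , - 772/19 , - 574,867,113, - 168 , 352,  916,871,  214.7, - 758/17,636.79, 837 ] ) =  [ - 907 , - 574,-168,-758/17, - 772/19, 113,166,214.7, 324,  352,497, 547,636.79,837, 867,871,916 ] 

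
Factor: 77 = 7^1*11^1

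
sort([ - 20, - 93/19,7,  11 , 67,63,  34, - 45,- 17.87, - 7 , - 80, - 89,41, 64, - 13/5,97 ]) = [-89,  -  80, - 45,  -  20, - 17.87 ,-7, - 93/19, - 13/5,7, 11,34,  41 , 63, 64, 67,97] 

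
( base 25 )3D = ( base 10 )88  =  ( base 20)48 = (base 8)130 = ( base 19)4c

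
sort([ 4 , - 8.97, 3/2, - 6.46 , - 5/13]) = [-8.97, -6.46, - 5/13,  3/2,  4]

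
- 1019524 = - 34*29986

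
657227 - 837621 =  - 180394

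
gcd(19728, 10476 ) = 36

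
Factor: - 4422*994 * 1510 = -6637156680 = - 2^3 * 3^1*5^1*7^1*11^1 * 67^1*71^1*151^1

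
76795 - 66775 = 10020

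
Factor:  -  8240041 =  - 8240041^1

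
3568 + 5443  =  9011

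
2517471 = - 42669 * (  -  59 )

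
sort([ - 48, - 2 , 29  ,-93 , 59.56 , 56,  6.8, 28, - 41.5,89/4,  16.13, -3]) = [-93 ,  -  48,-41.5,- 3,- 2,6.8, 16.13,89/4, 28,29,56, 59.56]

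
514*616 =316624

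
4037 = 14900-10863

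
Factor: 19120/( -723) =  - 2^4*  3^(-1 )*5^1*239^1*241^ ( - 1) 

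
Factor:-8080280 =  - 2^3*5^1*13^1*41^1*379^1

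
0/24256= 0= 0.00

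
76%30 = 16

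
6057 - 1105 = 4952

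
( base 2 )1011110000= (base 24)178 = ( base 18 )25e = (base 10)752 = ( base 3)1000212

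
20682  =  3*6894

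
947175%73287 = 67731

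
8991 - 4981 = 4010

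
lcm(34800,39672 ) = 1983600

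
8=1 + 7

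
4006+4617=8623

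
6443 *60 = 386580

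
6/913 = 6/913 = 0.01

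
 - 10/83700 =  - 1 + 8369/8370 = - 0.00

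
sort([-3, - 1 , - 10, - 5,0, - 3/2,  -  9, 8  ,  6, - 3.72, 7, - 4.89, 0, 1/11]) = [ - 10, - 9, - 5, - 4.89, - 3.72, - 3, - 3/2,- 1,0, 0,  1/11,6, 7,8]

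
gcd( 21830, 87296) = 2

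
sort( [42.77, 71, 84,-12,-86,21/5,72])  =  [ - 86, - 12, 21/5, 42.77, 71,72, 84 ] 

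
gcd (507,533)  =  13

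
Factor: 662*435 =287970 = 2^1*3^1*5^1*29^1*331^1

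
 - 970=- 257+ - 713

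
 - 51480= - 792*65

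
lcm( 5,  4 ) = 20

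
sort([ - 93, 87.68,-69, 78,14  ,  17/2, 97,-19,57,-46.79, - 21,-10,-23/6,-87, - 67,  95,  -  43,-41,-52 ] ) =[  -  93, - 87, - 69,-67,- 52, - 46.79, - 43,-41,-21, - 19,- 10,-23/6, 17/2,14, 57, 78, 87.68, 95,97 ] 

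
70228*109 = 7654852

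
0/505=0 = 0.00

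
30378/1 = 30378 = 30378.00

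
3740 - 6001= -2261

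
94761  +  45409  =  140170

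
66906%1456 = 1386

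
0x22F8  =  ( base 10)8952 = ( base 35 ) 7AR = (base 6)105240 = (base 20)127C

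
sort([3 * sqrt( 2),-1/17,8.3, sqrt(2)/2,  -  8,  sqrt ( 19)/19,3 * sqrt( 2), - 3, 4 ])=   [ - 8,-3, - 1/17, sqrt (19 ) /19, sqrt(2)/2, 4 , 3*sqrt ( 2), 3*sqrt(2 ) , 8.3 ]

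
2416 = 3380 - 964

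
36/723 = 12/241 = 0.05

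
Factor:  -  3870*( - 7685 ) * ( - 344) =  - 2^4*3^2*5^2*29^1*43^2*53^1=-  10230886800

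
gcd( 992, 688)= 16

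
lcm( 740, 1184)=5920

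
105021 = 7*15003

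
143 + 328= 471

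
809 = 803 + 6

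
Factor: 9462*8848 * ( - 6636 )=  -  2^7*3^2 * 7^2*19^1*79^2 * 83^1 = - 555564433536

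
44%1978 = 44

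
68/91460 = 1/1345 = 0.00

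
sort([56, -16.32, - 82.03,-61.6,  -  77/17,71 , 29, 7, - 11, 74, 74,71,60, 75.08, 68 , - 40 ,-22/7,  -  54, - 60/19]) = [ - 82.03, - 61.6, - 54 , -40, - 16.32,-11,  -  77/17,-60/19, - 22/7,7, 29, 56 , 60,68, 71, 71, 74,74, 75.08]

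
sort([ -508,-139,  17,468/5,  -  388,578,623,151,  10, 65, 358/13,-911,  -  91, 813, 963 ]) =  [-911,-508, - 388,-139,-91, 10, 17,358/13,  65, 468/5, 151, 578 , 623 , 813 , 963 ] 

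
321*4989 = 1601469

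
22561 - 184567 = -162006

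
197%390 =197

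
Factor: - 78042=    - 2^1 * 3^1*13007^1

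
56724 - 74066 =  -  17342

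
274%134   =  6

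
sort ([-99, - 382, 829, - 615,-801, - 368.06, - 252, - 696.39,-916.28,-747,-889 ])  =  [-916.28, - 889, - 801,-747, - 696.39, - 615, - 382, - 368.06, - 252, - 99, 829] 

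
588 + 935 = 1523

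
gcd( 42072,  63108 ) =21036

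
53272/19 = 2803 + 15/19 = 2803.79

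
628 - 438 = 190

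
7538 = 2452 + 5086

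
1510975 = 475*3181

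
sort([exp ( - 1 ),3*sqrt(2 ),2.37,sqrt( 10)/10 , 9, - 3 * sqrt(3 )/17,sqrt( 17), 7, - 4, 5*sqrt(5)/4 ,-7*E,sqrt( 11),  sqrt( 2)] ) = [-7*E, - 4,-3*sqrt(3 )/17 , sqrt(10)/10,exp( - 1 ),sqrt( 2),2.37, 5*sqrt(5)/4, sqrt( 11 ) , sqrt( 17 ), 3*sqrt( 2 ),7,9 ] 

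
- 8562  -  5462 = -14024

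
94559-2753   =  91806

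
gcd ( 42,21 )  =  21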